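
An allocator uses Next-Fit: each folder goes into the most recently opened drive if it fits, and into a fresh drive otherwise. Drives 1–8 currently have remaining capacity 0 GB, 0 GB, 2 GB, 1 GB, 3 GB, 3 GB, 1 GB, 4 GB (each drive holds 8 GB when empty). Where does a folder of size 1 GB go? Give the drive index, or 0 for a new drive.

8

Next-Fit only looks at drive 8, which has 4 GB free.
1 GB fits there.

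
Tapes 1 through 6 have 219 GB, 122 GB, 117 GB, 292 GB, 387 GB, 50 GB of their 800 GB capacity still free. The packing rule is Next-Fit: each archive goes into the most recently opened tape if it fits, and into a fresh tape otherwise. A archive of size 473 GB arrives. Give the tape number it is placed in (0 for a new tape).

Next-Fit only looks at tape 6, which has 50 GB free.
473 GB does not fit, so a new tape is opened.

0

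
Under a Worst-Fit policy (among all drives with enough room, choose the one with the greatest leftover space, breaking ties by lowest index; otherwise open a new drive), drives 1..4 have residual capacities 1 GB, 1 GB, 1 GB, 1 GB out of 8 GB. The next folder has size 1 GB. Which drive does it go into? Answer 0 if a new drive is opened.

Drives with room: drive 1 (1 GB), drive 2 (1 GB), drive 3 (1 GB), drive 4 (1 GB).
Most room is drive 1 with 1 GB free.

1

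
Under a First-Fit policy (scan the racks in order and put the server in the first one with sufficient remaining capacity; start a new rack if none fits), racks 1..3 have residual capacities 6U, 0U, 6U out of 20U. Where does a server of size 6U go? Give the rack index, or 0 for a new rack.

Racks with room: rack 1 (6U), rack 3 (6U).
The first with room is rack 1.

1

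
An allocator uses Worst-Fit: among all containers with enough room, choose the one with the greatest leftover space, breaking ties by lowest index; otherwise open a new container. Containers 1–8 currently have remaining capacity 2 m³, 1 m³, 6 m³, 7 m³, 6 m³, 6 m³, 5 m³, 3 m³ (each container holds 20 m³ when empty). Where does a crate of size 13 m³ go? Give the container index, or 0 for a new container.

0

No container has ≥ 13 m³ free, so a new container is opened.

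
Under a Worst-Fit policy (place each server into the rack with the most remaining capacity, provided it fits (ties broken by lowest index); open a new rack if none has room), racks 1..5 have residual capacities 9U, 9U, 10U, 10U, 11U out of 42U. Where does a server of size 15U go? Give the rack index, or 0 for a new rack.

No rack has ≥ 15U free, so a new rack is opened.

0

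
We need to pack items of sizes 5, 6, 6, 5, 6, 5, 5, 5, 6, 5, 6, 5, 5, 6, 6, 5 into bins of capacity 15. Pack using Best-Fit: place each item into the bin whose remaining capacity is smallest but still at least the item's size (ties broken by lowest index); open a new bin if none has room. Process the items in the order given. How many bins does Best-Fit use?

bin 1: place 5, 10 left
bin 1: place 6, 4 left
bin 2: place 6, 9 left
bin 2: place 5, 4 left
bin 3: place 6, 9 left
bin 3: place 5, 4 left
bin 4: place 5, 10 left
bin 4: place 5, 5 left
bin 5: place 6, 9 left
bin 4: place 5, 0 left
bin 5: place 6, 3 left
bin 6: place 5, 10 left
bin 6: place 5, 5 left
bin 7: place 6, 9 left
bin 7: place 6, 3 left
bin 6: place 5, 0 left
Final bins: [5,6] [6,5] [6,5] [5,5,5] [6,6] [5,5,5] [6,6].

7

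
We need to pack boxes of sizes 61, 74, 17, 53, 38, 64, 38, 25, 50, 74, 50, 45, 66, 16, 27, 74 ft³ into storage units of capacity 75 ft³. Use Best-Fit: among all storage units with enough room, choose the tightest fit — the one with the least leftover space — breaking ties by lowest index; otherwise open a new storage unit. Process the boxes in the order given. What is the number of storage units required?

Put 61 ft³ in storage unit 1; 14 ft³ remain.
Put 74 ft³ in storage unit 2; 1 ft³ remain.
Put 17 ft³ in storage unit 3; 58 ft³ remain.
Put 53 ft³ in storage unit 3; 5 ft³ remain.
Put 38 ft³ in storage unit 4; 37 ft³ remain.
Put 64 ft³ in storage unit 5; 11 ft³ remain.
Put 38 ft³ in storage unit 6; 37 ft³ remain.
Put 25 ft³ in storage unit 4; 12 ft³ remain.
Put 50 ft³ in storage unit 7; 25 ft³ remain.
Put 74 ft³ in storage unit 8; 1 ft³ remain.
Put 50 ft³ in storage unit 9; 25 ft³ remain.
Put 45 ft³ in storage unit 10; 30 ft³ remain.
Put 66 ft³ in storage unit 11; 9 ft³ remain.
Put 16 ft³ in storage unit 7; 9 ft³ remain.
Put 27 ft³ in storage unit 10; 3 ft³ remain.
Put 74 ft³ in storage unit 12; 1 ft³ remain.
Final storage units: [61] [74] [17,53] [38,25] [64] [38] [50,16] [74] [50] [45,27] [66] [74].

12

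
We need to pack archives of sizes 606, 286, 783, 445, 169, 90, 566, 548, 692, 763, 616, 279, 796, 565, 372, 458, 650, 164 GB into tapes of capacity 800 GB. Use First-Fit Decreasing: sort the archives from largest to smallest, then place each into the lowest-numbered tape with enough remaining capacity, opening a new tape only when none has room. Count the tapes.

13 tapes

Sorted descending: 796, 783, 763, 692, 650, 616, 606, 566, 565, 548, 458, 445, 372, 286, 279, 169, 164, 90.
796 GB → tape 1 (remaining 4 GB)
783 GB → tape 2 (remaining 17 GB)
763 GB → tape 3 (remaining 37 GB)
692 GB → tape 4 (remaining 108 GB)
650 GB → tape 5 (remaining 150 GB)
616 GB → tape 6 (remaining 184 GB)
606 GB → tape 7 (remaining 194 GB)
566 GB → tape 8 (remaining 234 GB)
565 GB → tape 9 (remaining 235 GB)
548 GB → tape 10 (remaining 252 GB)
458 GB → tape 11 (remaining 342 GB)
445 GB → tape 12 (remaining 355 GB)
372 GB → tape 13 (remaining 428 GB)
286 GB → tape 11 (remaining 56 GB)
279 GB → tape 12 (remaining 76 GB)
169 GB → tape 6 (remaining 15 GB)
164 GB → tape 7 (remaining 30 GB)
90 GB → tape 4 (remaining 18 GB)
Final tapes: [796] [783] [763] [692,90] [650] [616,169] [606,164] [566] [565] [548] [458,286] [445,279] [372].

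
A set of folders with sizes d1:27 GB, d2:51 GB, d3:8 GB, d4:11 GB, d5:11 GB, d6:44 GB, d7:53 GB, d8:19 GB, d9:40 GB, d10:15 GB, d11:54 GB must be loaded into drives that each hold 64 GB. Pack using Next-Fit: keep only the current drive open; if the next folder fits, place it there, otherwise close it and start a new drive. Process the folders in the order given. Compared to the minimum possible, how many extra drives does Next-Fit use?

2

Next-Fit: [27] [51,8] [11,11] [44] [53] [19,40] [15] [54] → 8 drives.
Total size 333 GB; any packing needs at least ⌈333/64⌉ = 6 drives.
An optimal packing achieves that bound: [54,8] [53,11] [51,11] [44,19] [40,15] [27] → 6 drives.
Excess: 8 − 6 = 2.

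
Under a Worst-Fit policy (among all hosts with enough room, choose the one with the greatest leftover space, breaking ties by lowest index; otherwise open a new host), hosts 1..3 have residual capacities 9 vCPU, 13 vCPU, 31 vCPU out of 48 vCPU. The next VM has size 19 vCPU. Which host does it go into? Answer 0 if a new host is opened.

3

Hosts with room: host 3 (31 vCPU).
Most room is host 3 with 31 vCPU free.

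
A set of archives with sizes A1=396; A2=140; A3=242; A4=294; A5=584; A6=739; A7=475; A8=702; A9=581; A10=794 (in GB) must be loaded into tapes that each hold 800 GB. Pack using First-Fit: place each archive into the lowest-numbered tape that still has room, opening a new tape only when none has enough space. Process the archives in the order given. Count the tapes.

7 tapes

A1 (396 GB) → tape 1 (remaining 404 GB)
A2 (140 GB) → tape 1 (remaining 264 GB)
A3 (242 GB) → tape 1 (remaining 22 GB)
A4 (294 GB) → tape 2 (remaining 506 GB)
A5 (584 GB) → tape 3 (remaining 216 GB)
A6 (739 GB) → tape 4 (remaining 61 GB)
A7 (475 GB) → tape 2 (remaining 31 GB)
A8 (702 GB) → tape 5 (remaining 98 GB)
A9 (581 GB) → tape 6 (remaining 219 GB)
A10 (794 GB) → tape 7 (remaining 6 GB)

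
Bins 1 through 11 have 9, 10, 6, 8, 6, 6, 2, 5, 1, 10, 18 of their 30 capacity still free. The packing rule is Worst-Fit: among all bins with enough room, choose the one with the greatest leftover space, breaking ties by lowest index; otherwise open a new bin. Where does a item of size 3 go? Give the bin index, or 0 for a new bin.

11

Bins with room: bin 1 (9), bin 2 (10), bin 3 (6), bin 4 (8), bin 5 (6), bin 6 (6), bin 8 (5), bin 10 (10), bin 11 (18).
Most room is bin 11 with 18 free.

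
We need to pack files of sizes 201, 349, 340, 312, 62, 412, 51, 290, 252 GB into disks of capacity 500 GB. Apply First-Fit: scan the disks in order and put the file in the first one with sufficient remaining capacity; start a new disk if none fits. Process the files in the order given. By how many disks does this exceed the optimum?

First-Fit: [201,62,51] [349] [340] [312] [412] [290] [252] → 7 disks.
6 files exceed 250 GB (half the capacity), and no two of those can share a disk, so at least 6 disks are needed.
An optimal packing achieves that bound: [412,62] [349,51] [340] [312] [290,201] [252] → 6 disks.
Excess: 7 − 6 = 1.

1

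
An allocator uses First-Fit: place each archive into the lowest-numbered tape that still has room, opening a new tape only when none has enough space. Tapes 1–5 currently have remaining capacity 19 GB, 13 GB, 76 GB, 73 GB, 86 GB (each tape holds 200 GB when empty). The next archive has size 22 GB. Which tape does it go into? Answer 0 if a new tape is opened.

Tapes with room: tape 3 (76 GB), tape 4 (73 GB), tape 5 (86 GB).
The first with room is tape 3.

3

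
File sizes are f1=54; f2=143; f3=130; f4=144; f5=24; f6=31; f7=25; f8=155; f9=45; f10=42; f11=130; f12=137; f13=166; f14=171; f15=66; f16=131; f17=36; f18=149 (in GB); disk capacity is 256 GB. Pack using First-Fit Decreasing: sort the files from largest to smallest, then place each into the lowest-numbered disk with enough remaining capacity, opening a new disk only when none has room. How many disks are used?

Sorted descending: 171, 166, 155, 149, 144, 143, 137, 131, 130, 130, 66, 54, 45, 42, 36, 31, 25, 24.
171 GB → disk 1 (remaining 85 GB)
166 GB → disk 2 (remaining 90 GB)
155 GB → disk 3 (remaining 101 GB)
149 GB → disk 4 (remaining 107 GB)
144 GB → disk 5 (remaining 112 GB)
143 GB → disk 6 (remaining 113 GB)
137 GB → disk 7 (remaining 119 GB)
131 GB → disk 8 (remaining 125 GB)
130 GB → disk 9 (remaining 126 GB)
130 GB → disk 10 (remaining 126 GB)
66 GB → disk 1 (remaining 19 GB)
54 GB → disk 2 (remaining 36 GB)
45 GB → disk 3 (remaining 56 GB)
42 GB → disk 3 (remaining 14 GB)
36 GB → disk 2 (remaining 0 GB)
31 GB → disk 4 (remaining 76 GB)
25 GB → disk 4 (remaining 51 GB)
24 GB → disk 4 (remaining 27 GB)
Final disks: [171,66] [166,54,36] [155,45,42] [149,31,25,24] [144] [143] [137] [131] [130] [130].

10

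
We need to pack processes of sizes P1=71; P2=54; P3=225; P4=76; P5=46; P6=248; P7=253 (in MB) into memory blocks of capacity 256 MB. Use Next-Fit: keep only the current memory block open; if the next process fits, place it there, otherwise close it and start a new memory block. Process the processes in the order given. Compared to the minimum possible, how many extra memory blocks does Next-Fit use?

Next-Fit: [71,54] [225] [76,46] [248] [253] → 5 memory blocks.
Total size 973 MB; any packing needs at least ⌈973/256⌉ = 4 memory blocks.
An optimal packing achieves that bound: [253] [248] [225] [76,71,54,46] → 4 memory blocks.
Excess: 5 − 4 = 1.

1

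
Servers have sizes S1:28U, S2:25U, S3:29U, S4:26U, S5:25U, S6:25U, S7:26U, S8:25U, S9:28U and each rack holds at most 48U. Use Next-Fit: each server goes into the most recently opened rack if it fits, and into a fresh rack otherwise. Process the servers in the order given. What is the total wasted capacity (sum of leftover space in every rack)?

rack 1: place S1 (28U), 20U left
rack 2: place S2 (25U), 23U left
rack 3: place S3 (29U), 19U left
rack 4: place S4 (26U), 22U left
rack 5: place S5 (25U), 23U left
rack 6: place S6 (25U), 23U left
rack 7: place S7 (26U), 22U left
rack 8: place S8 (25U), 23U left
rack 9: place S9 (28U), 20U left
9 racks × 48U = 432U; used 237U; unused 195U.

195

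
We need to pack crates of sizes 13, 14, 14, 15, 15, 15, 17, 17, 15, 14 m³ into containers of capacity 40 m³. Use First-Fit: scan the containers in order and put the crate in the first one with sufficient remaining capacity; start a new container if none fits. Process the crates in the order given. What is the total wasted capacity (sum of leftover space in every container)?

Put 13 m³ in container 1; 27 m³ remain.
Put 14 m³ in container 1; 13 m³ remain.
Put 14 m³ in container 2; 26 m³ remain.
Put 15 m³ in container 2; 11 m³ remain.
Put 15 m³ in container 3; 25 m³ remain.
Put 15 m³ in container 3; 10 m³ remain.
Put 17 m³ in container 4; 23 m³ remain.
Put 17 m³ in container 4; 6 m³ remain.
Put 15 m³ in container 5; 25 m³ remain.
Put 14 m³ in container 5; 11 m³ remain.
5 containers × 40 m³ = 200 m³; used 149 m³; unused 51 m³.

51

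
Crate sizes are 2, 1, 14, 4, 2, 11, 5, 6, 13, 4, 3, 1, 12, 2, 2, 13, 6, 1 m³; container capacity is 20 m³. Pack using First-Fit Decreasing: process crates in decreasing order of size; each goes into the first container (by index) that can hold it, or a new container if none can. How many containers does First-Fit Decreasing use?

6

Sorted descending: 14, 13, 13, 12, 11, 6, 6, 5, 4, 4, 3, 2, 2, 2, 2, 1, 1, 1.
container 1: place 14 m³, 6 m³ left
container 2: place 13 m³, 7 m³ left
container 3: place 13 m³, 7 m³ left
container 4: place 12 m³, 8 m³ left
container 5: place 11 m³, 9 m³ left
container 1: place 6 m³, 0 m³ left
container 2: place 6 m³, 1 m³ left
container 3: place 5 m³, 2 m³ left
container 4: place 4 m³, 4 m³ left
container 4: place 4 m³, 0 m³ left
container 5: place 3 m³, 6 m³ left
container 3: place 2 m³, 0 m³ left
container 5: place 2 m³, 4 m³ left
container 5: place 2 m³, 2 m³ left
container 5: place 2 m³, 0 m³ left
container 2: place 1 m³, 0 m³ left
container 6: place 1 m³, 19 m³ left
container 6: place 1 m³, 18 m³ left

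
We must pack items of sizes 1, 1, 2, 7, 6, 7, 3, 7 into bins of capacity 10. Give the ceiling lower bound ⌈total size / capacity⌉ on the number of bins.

Total size = 1 + 1 + 2 + 7 + 6 + 7 + 3 + 7 = 34.
⌈34 / 10⌉ = 4.

4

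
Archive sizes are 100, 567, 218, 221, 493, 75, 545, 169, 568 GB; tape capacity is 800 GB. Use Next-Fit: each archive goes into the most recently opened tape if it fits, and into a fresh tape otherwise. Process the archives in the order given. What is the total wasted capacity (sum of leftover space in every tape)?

1044

tape 1: place 100 GB, 700 GB left
tape 1: place 567 GB, 133 GB left
tape 2: place 218 GB, 582 GB left
tape 2: place 221 GB, 361 GB left
tape 3: place 493 GB, 307 GB left
tape 3: place 75 GB, 232 GB left
tape 4: place 545 GB, 255 GB left
tape 4: place 169 GB, 86 GB left
tape 5: place 568 GB, 232 GB left
5 tapes × 800 GB = 4000 GB; used 2956 GB; unused 1044 GB.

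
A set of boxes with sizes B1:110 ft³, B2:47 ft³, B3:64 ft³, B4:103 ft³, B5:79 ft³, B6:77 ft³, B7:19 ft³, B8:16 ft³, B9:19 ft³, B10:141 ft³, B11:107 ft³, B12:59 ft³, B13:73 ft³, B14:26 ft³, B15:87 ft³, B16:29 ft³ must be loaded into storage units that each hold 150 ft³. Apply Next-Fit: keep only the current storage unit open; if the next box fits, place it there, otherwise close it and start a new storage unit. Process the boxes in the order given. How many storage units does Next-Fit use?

9

B1 (110 ft³) → storage unit 1 (remaining 40 ft³)
B2 (47 ft³) → storage unit 2 (remaining 103 ft³)
B3 (64 ft³) → storage unit 2 (remaining 39 ft³)
B4 (103 ft³) → storage unit 3 (remaining 47 ft³)
B5 (79 ft³) → storage unit 4 (remaining 71 ft³)
B6 (77 ft³) → storage unit 5 (remaining 73 ft³)
B7 (19 ft³) → storage unit 5 (remaining 54 ft³)
B8 (16 ft³) → storage unit 5 (remaining 38 ft³)
B9 (19 ft³) → storage unit 5 (remaining 19 ft³)
B10 (141 ft³) → storage unit 6 (remaining 9 ft³)
B11 (107 ft³) → storage unit 7 (remaining 43 ft³)
B12 (59 ft³) → storage unit 8 (remaining 91 ft³)
B13 (73 ft³) → storage unit 8 (remaining 18 ft³)
B14 (26 ft³) → storage unit 9 (remaining 124 ft³)
B15 (87 ft³) → storage unit 9 (remaining 37 ft³)
B16 (29 ft³) → storage unit 9 (remaining 8 ft³)
Final storage units: [110] [47,64] [103] [79] [77,19,16,19] [141] [107] [59,73] [26,87,29].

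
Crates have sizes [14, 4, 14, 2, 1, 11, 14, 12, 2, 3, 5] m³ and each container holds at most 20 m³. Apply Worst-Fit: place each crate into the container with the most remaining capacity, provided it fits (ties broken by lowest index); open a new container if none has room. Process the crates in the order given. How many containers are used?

Put 14 m³ in container 1; 6 m³ remain.
Put 4 m³ in container 1; 2 m³ remain.
Put 14 m³ in container 2; 6 m³ remain.
Put 2 m³ in container 2; 4 m³ remain.
Put 1 m³ in container 2; 3 m³ remain.
Put 11 m³ in container 3; 9 m³ remain.
Put 14 m³ in container 4; 6 m³ remain.
Put 12 m³ in container 5; 8 m³ remain.
Put 2 m³ in container 3; 7 m³ remain.
Put 3 m³ in container 5; 5 m³ remain.
Put 5 m³ in container 3; 2 m³ remain.

5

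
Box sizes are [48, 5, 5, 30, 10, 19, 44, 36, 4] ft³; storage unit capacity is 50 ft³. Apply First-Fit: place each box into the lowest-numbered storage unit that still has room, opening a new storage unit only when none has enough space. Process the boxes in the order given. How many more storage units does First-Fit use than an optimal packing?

First-Fit: [48] [5,5,30,10] [19,4] [44] [36] → 5 storage units.
Total size 201 ft³; any packing needs at least ⌈201/50⌉ = 5 storage units.
So 5 is already optimal.

0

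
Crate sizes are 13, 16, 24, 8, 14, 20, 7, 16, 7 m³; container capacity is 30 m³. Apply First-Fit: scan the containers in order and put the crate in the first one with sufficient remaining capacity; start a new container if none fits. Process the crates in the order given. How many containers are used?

Put 13 m³ in container 1; 17 m³ remain.
Put 16 m³ in container 1; 1 m³ remain.
Put 24 m³ in container 2; 6 m³ remain.
Put 8 m³ in container 3; 22 m³ remain.
Put 14 m³ in container 3; 8 m³ remain.
Put 20 m³ in container 4; 10 m³ remain.
Put 7 m³ in container 3; 1 m³ remain.
Put 16 m³ in container 5; 14 m³ remain.
Put 7 m³ in container 4; 3 m³ remain.

5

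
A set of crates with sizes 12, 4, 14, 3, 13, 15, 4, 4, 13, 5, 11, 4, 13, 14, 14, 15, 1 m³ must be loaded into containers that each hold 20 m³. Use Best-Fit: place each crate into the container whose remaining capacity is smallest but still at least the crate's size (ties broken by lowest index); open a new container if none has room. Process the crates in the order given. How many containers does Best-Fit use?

container 1: place 12 m³, 8 m³ left
container 1: place 4 m³, 4 m³ left
container 2: place 14 m³, 6 m³ left
container 1: place 3 m³, 1 m³ left
container 3: place 13 m³, 7 m³ left
container 4: place 15 m³, 5 m³ left
container 4: place 4 m³, 1 m³ left
container 2: place 4 m³, 2 m³ left
container 5: place 13 m³, 7 m³ left
container 3: place 5 m³, 2 m³ left
container 6: place 11 m³, 9 m³ left
container 5: place 4 m³, 3 m³ left
container 7: place 13 m³, 7 m³ left
container 8: place 14 m³, 6 m³ left
container 9: place 14 m³, 6 m³ left
container 10: place 15 m³, 5 m³ left
container 1: place 1 m³, 0 m³ left
Final containers: [12,4,3,1] [14,4] [13,5] [15,4] [13,4] [11] [13] [14] [14] [15].

10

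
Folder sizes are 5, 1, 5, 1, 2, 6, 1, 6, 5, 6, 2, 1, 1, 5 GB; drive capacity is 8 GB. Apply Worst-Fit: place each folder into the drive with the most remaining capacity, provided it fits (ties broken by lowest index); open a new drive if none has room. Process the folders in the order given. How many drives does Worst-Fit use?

5 GB → drive 1 (remaining 3 GB)
1 GB → drive 1 (remaining 2 GB)
5 GB → drive 2 (remaining 3 GB)
1 GB → drive 2 (remaining 2 GB)
2 GB → drive 1 (remaining 0 GB)
6 GB → drive 3 (remaining 2 GB)
1 GB → drive 2 (remaining 1 GB)
6 GB → drive 4 (remaining 2 GB)
5 GB → drive 5 (remaining 3 GB)
6 GB → drive 6 (remaining 2 GB)
2 GB → drive 5 (remaining 1 GB)
1 GB → drive 3 (remaining 1 GB)
1 GB → drive 4 (remaining 1 GB)
5 GB → drive 7 (remaining 3 GB)

7 drives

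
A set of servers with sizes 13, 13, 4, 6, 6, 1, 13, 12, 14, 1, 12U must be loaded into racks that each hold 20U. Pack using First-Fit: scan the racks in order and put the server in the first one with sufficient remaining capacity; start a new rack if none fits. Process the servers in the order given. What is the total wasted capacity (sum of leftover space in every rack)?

25

Put 13U in rack 1; 7U remain.
Put 13U in rack 2; 7U remain.
Put 4U in rack 1; 3U remain.
Put 6U in rack 2; 1U remain.
Put 6U in rack 3; 14U remain.
Put 1U in rack 1; 2U remain.
Put 13U in rack 3; 1U remain.
Put 12U in rack 4; 8U remain.
Put 14U in rack 5; 6U remain.
Put 1U in rack 1; 1U remain.
Put 12U in rack 6; 8U remain.
6 racks × 20U = 120U; used 95U; unused 25U.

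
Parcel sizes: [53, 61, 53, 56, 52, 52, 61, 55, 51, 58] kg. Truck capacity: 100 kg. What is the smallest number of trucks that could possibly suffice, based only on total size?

6

Total size = 53 + 61 + 53 + 56 + 52 + 52 + 61 + 55 + 51 + 58 = 552 kg.
⌈552 / 100⌉ = 6.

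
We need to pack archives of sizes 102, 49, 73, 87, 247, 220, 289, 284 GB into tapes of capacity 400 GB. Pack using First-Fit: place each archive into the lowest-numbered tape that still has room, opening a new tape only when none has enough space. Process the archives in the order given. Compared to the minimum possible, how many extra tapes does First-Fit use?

First-Fit: [102,49,73,87] [247] [220] [289] [284] → 5 tapes.
Total size 1351 GB; any packing needs at least ⌈1351/400⌉ = 4 tapes.
An optimal packing achieves that bound: [289,102] [284,87] [247,73,49] [220] → 4 tapes.
Excess: 5 − 4 = 1.

1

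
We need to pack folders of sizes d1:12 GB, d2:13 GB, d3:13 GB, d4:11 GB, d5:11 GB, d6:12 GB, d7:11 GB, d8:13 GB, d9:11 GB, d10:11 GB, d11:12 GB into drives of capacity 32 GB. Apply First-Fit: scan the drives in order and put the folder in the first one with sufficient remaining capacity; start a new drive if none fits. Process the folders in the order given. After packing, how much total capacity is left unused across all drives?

62

Put d1 (12 GB) in drive 1; 20 GB remain.
Put d2 (13 GB) in drive 1; 7 GB remain.
Put d3 (13 GB) in drive 2; 19 GB remain.
Put d4 (11 GB) in drive 2; 8 GB remain.
Put d5 (11 GB) in drive 3; 21 GB remain.
Put d6 (12 GB) in drive 3; 9 GB remain.
Put d7 (11 GB) in drive 4; 21 GB remain.
Put d8 (13 GB) in drive 4; 8 GB remain.
Put d9 (11 GB) in drive 5; 21 GB remain.
Put d10 (11 GB) in drive 5; 10 GB remain.
Put d11 (12 GB) in drive 6; 20 GB remain.
6 drives × 32 GB = 192 GB; used 130 GB; unused 62 GB.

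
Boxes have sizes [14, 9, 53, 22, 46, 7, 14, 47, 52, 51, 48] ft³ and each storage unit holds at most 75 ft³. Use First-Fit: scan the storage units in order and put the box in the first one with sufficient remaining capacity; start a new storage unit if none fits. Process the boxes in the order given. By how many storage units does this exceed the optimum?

1

First-Fit: [14,9,22,7,14] [53] [46] [47] [52] [51] [48] → 7 storage units.
6 boxes exceed 37.5 ft³ (half the capacity), and no two of those can share a storage unit, so at least 6 storage units are needed.
An optimal packing achieves that bound: [53,22] [52,14,9] [51,14,7] [48] [47] [46] → 6 storage units.
Excess: 7 − 6 = 1.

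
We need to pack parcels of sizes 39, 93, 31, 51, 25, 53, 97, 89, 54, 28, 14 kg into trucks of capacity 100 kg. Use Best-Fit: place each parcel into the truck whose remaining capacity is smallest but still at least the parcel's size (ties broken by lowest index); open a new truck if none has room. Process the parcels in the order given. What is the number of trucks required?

7

Put 39 kg in truck 1; 61 kg remain.
Put 93 kg in truck 2; 7 kg remain.
Put 31 kg in truck 1; 30 kg remain.
Put 51 kg in truck 3; 49 kg remain.
Put 25 kg in truck 1; 5 kg remain.
Put 53 kg in truck 4; 47 kg remain.
Put 97 kg in truck 5; 3 kg remain.
Put 89 kg in truck 6; 11 kg remain.
Put 54 kg in truck 7; 46 kg remain.
Put 28 kg in truck 7; 18 kg remain.
Put 14 kg in truck 7; 4 kg remain.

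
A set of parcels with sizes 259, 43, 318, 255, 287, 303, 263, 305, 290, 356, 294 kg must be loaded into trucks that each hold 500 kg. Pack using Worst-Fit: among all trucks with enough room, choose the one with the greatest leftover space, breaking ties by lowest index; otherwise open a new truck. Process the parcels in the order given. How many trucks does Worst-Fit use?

Put 259 kg in truck 1; 241 kg remain.
Put 43 kg in truck 1; 198 kg remain.
Put 318 kg in truck 2; 182 kg remain.
Put 255 kg in truck 3; 245 kg remain.
Put 287 kg in truck 4; 213 kg remain.
Put 303 kg in truck 5; 197 kg remain.
Put 263 kg in truck 6; 237 kg remain.
Put 305 kg in truck 7; 195 kg remain.
Put 290 kg in truck 8; 210 kg remain.
Put 356 kg in truck 9; 144 kg remain.
Put 294 kg in truck 10; 206 kg remain.
Final trucks: [259,43] [318] [255] [287] [303] [263] [305] [290] [356] [294].

10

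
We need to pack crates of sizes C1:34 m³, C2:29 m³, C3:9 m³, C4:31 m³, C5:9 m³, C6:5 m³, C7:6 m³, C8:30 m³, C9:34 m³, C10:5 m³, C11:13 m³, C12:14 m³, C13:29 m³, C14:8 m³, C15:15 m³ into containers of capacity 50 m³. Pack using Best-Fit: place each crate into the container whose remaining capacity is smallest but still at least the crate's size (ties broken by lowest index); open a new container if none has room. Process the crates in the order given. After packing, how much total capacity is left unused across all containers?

29

C1 (34 m³) → container 1 (remaining 16 m³)
C2 (29 m³) → container 2 (remaining 21 m³)
C3 (9 m³) → container 1 (remaining 7 m³)
C4 (31 m³) → container 3 (remaining 19 m³)
C5 (9 m³) → container 3 (remaining 10 m³)
C6 (5 m³) → container 1 (remaining 2 m³)
C7 (6 m³) → container 3 (remaining 4 m³)
C8 (30 m³) → container 4 (remaining 20 m³)
C9 (34 m³) → container 5 (remaining 16 m³)
C10 (5 m³) → container 5 (remaining 11 m³)
C11 (13 m³) → container 4 (remaining 7 m³)
C12 (14 m³) → container 2 (remaining 7 m³)
C13 (29 m³) → container 6 (remaining 21 m³)
C14 (8 m³) → container 5 (remaining 3 m³)
C15 (15 m³) → container 6 (remaining 6 m³)
6 containers × 50 m³ = 300 m³; used 271 m³; unused 29 m³.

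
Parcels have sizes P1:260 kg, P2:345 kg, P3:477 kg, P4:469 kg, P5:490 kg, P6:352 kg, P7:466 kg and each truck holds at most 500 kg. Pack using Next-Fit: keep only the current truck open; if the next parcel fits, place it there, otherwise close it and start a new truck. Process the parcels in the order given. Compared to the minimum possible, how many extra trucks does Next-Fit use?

Next-Fit: [260] [345] [477] [469] [490] [352] [466] → 7 trucks.
7 parcels exceed 250 kg (half the capacity), and no two of those can share a truck, so at least 7 trucks are needed.
So 7 is already optimal.

0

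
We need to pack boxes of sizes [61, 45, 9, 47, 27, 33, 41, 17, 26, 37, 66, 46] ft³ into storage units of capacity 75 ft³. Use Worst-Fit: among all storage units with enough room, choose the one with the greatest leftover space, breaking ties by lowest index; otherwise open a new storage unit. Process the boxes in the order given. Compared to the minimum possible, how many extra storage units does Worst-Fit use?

Worst-Fit: [61] [45,9,17] [47,27] [33,41] [26,37] [66] [46] → 7 storage units.
Total size 455 ft³; any packing needs at least ⌈455/75⌉ = 7 storage units.
So 7 is already optimal.

0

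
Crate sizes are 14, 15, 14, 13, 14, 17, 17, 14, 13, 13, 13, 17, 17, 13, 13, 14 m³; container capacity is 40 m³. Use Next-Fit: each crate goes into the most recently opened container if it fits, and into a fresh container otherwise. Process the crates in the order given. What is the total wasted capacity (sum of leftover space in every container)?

Put 14 m³ in container 1; 26 m³ remain.
Put 15 m³ in container 1; 11 m³ remain.
Put 14 m³ in container 2; 26 m³ remain.
Put 13 m³ in container 2; 13 m³ remain.
Put 14 m³ in container 3; 26 m³ remain.
Put 17 m³ in container 3; 9 m³ remain.
Put 17 m³ in container 4; 23 m³ remain.
Put 14 m³ in container 4; 9 m³ remain.
Put 13 m³ in container 5; 27 m³ remain.
Put 13 m³ in container 5; 14 m³ remain.
Put 13 m³ in container 5; 1 m³ remain.
Put 17 m³ in container 6; 23 m³ remain.
Put 17 m³ in container 6; 6 m³ remain.
Put 13 m³ in container 7; 27 m³ remain.
Put 13 m³ in container 7; 14 m³ remain.
Put 14 m³ in container 7; 0 m³ remain.
7 containers × 40 m³ = 280 m³; used 231 m³; unused 49 m³.

49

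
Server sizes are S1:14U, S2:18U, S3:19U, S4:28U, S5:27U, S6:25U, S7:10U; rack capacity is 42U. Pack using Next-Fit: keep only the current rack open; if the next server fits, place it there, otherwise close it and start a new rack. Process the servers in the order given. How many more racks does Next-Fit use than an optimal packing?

Next-Fit: [14,18] [19] [28] [27] [25,10] → 5 racks.
Total size 141U; any packing needs at least ⌈141/42⌉ = 4 racks.
An optimal packing achieves that bound: [28,14] [27,10] [25] [19,18] → 4 racks.
Excess: 5 − 4 = 1.

1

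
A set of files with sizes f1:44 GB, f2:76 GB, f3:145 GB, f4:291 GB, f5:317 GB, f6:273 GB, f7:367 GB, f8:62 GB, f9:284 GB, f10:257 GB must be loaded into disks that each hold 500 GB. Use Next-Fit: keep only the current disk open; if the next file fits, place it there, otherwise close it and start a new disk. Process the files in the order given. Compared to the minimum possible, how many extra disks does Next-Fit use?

Next-Fit: [44,76,145] [291] [317] [273] [367,62] [284] [257] → 7 disks.
6 files exceed 250 GB (half the capacity), and no two of those can share a disk, so at least 6 disks are needed.
An optimal packing achieves that bound: [367,76,44] [317,145] [291,62] [284] [273] [257] → 6 disks.
Excess: 7 − 6 = 1.

1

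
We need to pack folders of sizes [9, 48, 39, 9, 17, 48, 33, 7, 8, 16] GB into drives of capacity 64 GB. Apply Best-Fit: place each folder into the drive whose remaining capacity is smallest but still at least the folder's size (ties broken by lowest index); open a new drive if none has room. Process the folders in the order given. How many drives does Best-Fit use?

Put 9 GB in drive 1; 55 GB remain.
Put 48 GB in drive 1; 7 GB remain.
Put 39 GB in drive 2; 25 GB remain.
Put 9 GB in drive 2; 16 GB remain.
Put 17 GB in drive 3; 47 GB remain.
Put 48 GB in drive 4; 16 GB remain.
Put 33 GB in drive 3; 14 GB remain.
Put 7 GB in drive 1; 0 GB remain.
Put 8 GB in drive 3; 6 GB remain.
Put 16 GB in drive 2; 0 GB remain.

4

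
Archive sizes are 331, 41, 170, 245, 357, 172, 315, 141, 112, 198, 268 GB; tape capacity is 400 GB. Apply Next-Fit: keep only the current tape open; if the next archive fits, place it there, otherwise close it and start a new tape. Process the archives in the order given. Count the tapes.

tape 1: place 331 GB, 69 GB left
tape 1: place 41 GB, 28 GB left
tape 2: place 170 GB, 230 GB left
tape 3: place 245 GB, 155 GB left
tape 4: place 357 GB, 43 GB left
tape 5: place 172 GB, 228 GB left
tape 6: place 315 GB, 85 GB left
tape 7: place 141 GB, 259 GB left
tape 7: place 112 GB, 147 GB left
tape 8: place 198 GB, 202 GB left
tape 9: place 268 GB, 132 GB left
Final tapes: [331,41] [170] [245] [357] [172] [315] [141,112] [198] [268].

9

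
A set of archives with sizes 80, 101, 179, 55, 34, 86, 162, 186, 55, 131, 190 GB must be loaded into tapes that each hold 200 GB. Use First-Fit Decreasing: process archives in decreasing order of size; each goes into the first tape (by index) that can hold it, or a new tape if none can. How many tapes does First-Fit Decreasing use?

7

Sorted descending: 190, 186, 179, 162, 131, 101, 86, 80, 55, 55, 34.
tape 1: place 190 GB, 10 GB left
tape 2: place 186 GB, 14 GB left
tape 3: place 179 GB, 21 GB left
tape 4: place 162 GB, 38 GB left
tape 5: place 131 GB, 69 GB left
tape 6: place 101 GB, 99 GB left
tape 6: place 86 GB, 13 GB left
tape 7: place 80 GB, 120 GB left
tape 5: place 55 GB, 14 GB left
tape 7: place 55 GB, 65 GB left
tape 4: place 34 GB, 4 GB left
Final tapes: [190] [186] [179] [162,34] [131,55] [101,86] [80,55].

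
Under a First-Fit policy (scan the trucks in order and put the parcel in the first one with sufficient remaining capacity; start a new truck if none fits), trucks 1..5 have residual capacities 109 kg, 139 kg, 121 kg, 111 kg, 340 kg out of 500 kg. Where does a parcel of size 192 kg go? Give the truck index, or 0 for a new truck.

5

Trucks with room: truck 5 (340 kg).
The first with room is truck 5.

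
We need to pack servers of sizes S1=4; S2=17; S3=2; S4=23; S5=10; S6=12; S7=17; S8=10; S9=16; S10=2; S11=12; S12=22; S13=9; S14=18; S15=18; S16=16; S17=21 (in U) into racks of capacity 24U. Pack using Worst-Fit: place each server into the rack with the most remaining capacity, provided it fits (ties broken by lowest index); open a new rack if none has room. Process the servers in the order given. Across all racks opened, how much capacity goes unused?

rack 1: place S1 (4U), 20U left
rack 1: place S2 (17U), 3U left
rack 1: place S3 (2U), 1U left
rack 2: place S4 (23U), 1U left
rack 3: place S5 (10U), 14U left
rack 3: place S6 (12U), 2U left
rack 4: place S7 (17U), 7U left
rack 5: place S8 (10U), 14U left
rack 6: place S9 (16U), 8U left
rack 5: place S10 (2U), 12U left
rack 5: place S11 (12U), 0U left
rack 7: place S12 (22U), 2U left
rack 8: place S13 (9U), 15U left
rack 9: place S14 (18U), 6U left
rack 10: place S15 (18U), 6U left
rack 11: place S16 (16U), 8U left
rack 12: place S17 (21U), 3U left
12 racks × 24U = 288U; used 229U; unused 59U.

59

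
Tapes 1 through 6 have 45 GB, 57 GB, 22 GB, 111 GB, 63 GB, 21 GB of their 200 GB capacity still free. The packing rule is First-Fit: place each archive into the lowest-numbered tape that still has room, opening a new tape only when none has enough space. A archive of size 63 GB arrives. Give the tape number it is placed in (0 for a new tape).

4

Tapes with room: tape 4 (111 GB), tape 5 (63 GB).
The first with room is tape 4.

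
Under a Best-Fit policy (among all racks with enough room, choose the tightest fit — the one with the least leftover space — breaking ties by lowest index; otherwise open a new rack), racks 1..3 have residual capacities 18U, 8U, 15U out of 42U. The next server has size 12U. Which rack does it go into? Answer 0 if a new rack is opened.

Racks with room: rack 1 (18U), rack 3 (15U).
Tightest fit is rack 3 with 15U free.

3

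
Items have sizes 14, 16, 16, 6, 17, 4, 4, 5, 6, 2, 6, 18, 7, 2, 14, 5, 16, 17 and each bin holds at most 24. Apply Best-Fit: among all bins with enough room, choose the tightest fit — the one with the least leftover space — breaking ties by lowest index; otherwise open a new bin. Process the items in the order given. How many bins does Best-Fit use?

9

bin 1: place 14, 10 left
bin 2: place 16, 8 left
bin 3: place 16, 8 left
bin 2: place 6, 2 left
bin 4: place 17, 7 left
bin 4: place 4, 3 left
bin 3: place 4, 4 left
bin 1: place 5, 5 left
bin 5: place 6, 18 left
bin 2: place 2, 0 left
bin 5: place 6, 12 left
bin 6: place 18, 6 left
bin 5: place 7, 5 left
bin 4: place 2, 1 left
bin 7: place 14, 10 left
bin 1: place 5, 0 left
bin 8: place 16, 8 left
bin 9: place 17, 7 left
Final bins: [14,5,5] [16,6,2] [16,4] [17,4,2] [6,6,7] [18] [14] [16] [17].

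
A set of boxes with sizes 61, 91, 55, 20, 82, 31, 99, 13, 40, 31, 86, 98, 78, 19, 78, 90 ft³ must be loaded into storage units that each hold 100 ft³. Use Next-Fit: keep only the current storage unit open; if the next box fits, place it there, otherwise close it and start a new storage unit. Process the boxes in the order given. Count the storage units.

61 ft³ → storage unit 1 (remaining 39 ft³)
91 ft³ → storage unit 2 (remaining 9 ft³)
55 ft³ → storage unit 3 (remaining 45 ft³)
20 ft³ → storage unit 3 (remaining 25 ft³)
82 ft³ → storage unit 4 (remaining 18 ft³)
31 ft³ → storage unit 5 (remaining 69 ft³)
99 ft³ → storage unit 6 (remaining 1 ft³)
13 ft³ → storage unit 7 (remaining 87 ft³)
40 ft³ → storage unit 7 (remaining 47 ft³)
31 ft³ → storage unit 7 (remaining 16 ft³)
86 ft³ → storage unit 8 (remaining 14 ft³)
98 ft³ → storage unit 9 (remaining 2 ft³)
78 ft³ → storage unit 10 (remaining 22 ft³)
19 ft³ → storage unit 10 (remaining 3 ft³)
78 ft³ → storage unit 11 (remaining 22 ft³)
90 ft³ → storage unit 12 (remaining 10 ft³)
Final storage units: [61] [91] [55,20] [82] [31] [99] [13,40,31] [86] [98] [78,19] [78] [90].

12 storage units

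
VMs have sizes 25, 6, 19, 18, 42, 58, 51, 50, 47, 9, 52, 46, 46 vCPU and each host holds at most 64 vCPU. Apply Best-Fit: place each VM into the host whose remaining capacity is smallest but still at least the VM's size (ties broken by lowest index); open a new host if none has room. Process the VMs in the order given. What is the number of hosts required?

9 hosts

Put 25 vCPU in host 1; 39 vCPU remain.
Put 6 vCPU in host 1; 33 vCPU remain.
Put 19 vCPU in host 1; 14 vCPU remain.
Put 18 vCPU in host 2; 46 vCPU remain.
Put 42 vCPU in host 2; 4 vCPU remain.
Put 58 vCPU in host 3; 6 vCPU remain.
Put 51 vCPU in host 4; 13 vCPU remain.
Put 50 vCPU in host 5; 14 vCPU remain.
Put 47 vCPU in host 6; 17 vCPU remain.
Put 9 vCPU in host 4; 4 vCPU remain.
Put 52 vCPU in host 7; 12 vCPU remain.
Put 46 vCPU in host 8; 18 vCPU remain.
Put 46 vCPU in host 9; 18 vCPU remain.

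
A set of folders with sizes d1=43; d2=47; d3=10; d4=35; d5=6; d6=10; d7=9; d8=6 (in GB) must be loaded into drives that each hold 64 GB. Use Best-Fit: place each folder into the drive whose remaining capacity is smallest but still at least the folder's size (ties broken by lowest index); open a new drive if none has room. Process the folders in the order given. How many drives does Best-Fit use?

drive 1: place d1 (43 GB), 21 GB left
drive 2: place d2 (47 GB), 17 GB left
drive 2: place d3 (10 GB), 7 GB left
drive 3: place d4 (35 GB), 29 GB left
drive 2: place d5 (6 GB), 1 GB left
drive 1: place d6 (10 GB), 11 GB left
drive 1: place d7 (9 GB), 2 GB left
drive 3: place d8 (6 GB), 23 GB left
Final drives: [43,10,9] [47,10,6] [35,6].

3 drives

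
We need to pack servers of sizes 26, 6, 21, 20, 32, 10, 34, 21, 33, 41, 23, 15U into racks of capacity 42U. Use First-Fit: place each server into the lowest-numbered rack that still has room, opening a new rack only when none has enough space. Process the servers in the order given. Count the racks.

8

rack 1: place 26U, 16U left
rack 1: place 6U, 10U left
rack 2: place 21U, 21U left
rack 2: place 20U, 1U left
rack 3: place 32U, 10U left
rack 1: place 10U, 0U left
rack 4: place 34U, 8U left
rack 5: place 21U, 21U left
rack 6: place 33U, 9U left
rack 7: place 41U, 1U left
rack 8: place 23U, 19U left
rack 5: place 15U, 6U left
Final racks: [26,6,10] [21,20] [32] [34] [21,15] [33] [41] [23].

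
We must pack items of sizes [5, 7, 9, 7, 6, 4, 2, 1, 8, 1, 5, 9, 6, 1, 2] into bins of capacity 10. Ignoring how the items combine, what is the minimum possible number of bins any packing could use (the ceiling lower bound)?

Total size = 5 + 7 + 9 + 7 + 6 + 4 + 2 + 1 + 8 + 1 + 5 + 9 + 6 + 1 + 2 = 73.
⌈73 / 10⌉ = 8.

8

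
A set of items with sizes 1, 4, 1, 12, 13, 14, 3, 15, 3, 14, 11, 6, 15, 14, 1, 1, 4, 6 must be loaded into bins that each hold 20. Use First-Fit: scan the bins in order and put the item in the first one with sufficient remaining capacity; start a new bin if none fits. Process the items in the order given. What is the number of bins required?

8 bins

bin 1: place 1, 19 left
bin 1: place 4, 15 left
bin 1: place 1, 14 left
bin 1: place 12, 2 left
bin 2: place 13, 7 left
bin 3: place 14, 6 left
bin 2: place 3, 4 left
bin 4: place 15, 5 left
bin 2: place 3, 1 left
bin 5: place 14, 6 left
bin 6: place 11, 9 left
bin 3: place 6, 0 left
bin 7: place 15, 5 left
bin 8: place 14, 6 left
bin 1: place 1, 1 left
bin 1: place 1, 0 left
bin 4: place 4, 1 left
bin 5: place 6, 0 left
Final bins: [1,4,1,12,1,1] [13,3,3] [14,6] [15,4] [14,6] [11] [15] [14].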